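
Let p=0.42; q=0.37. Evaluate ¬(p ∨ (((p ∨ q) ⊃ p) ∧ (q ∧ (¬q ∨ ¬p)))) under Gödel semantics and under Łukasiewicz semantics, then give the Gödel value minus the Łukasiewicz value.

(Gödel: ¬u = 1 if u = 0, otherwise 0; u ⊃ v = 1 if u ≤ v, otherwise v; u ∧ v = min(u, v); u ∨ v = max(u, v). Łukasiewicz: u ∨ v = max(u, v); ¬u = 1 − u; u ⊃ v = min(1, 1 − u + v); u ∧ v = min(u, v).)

-0.58

Gödel evaluation:
  (p ∨ q) = max(0.42, 0.37) = 0.42
  ((p ∨ q) ⊃ p): 0.42 ≤ 0.42, so result = 1
  ¬q: Gödel ¬ of 0.37 = 0 (operand ≠ 0)
  ¬p: Gödel ¬ of 0.42 = 0 (operand ≠ 0)
  (¬q ∨ ¬p) = max(0, 0) = 0
  (q ∧ (¬q ∨ ¬p)) = min(0.37, 0) = 0
  (((p ∨ q) ⊃ p) ∧ (q ∧ (¬q ∨ ¬p))) = min(1, 0) = 0
  (p ∨ (((p ∨ q) ⊃ p) ∧ (q ∧ (¬q ∨ ¬p)))) = max(0.42, 0) = 0.42
  ¬(p ∨ (((p ∨ q) ⊃ p) ∧ (q ∧ (¬q ∨ ¬p)))): Gödel ¬ of 0.42 = 0 (operand ≠ 0)
  Gödel value = 0
Łukasiewicz evaluation:
  (p ∨ q) = max(0.42, 0.37) = 0.42
  ((p ∨ q) ⊃ p): min(1, 1 − 0.42 + 0.42) = 1
  ¬q: Łukasiewicz ¬ gives 1 − 0.37 = 0.63
  ¬p: Łukasiewicz ¬ gives 1 − 0.42 = 0.58
  (¬q ∨ ¬p) = max(0.63, 0.58) = 0.63
  (q ∧ (¬q ∨ ¬p)) = min(0.37, 0.63) = 0.37
  (((p ∨ q) ⊃ p) ∧ (q ∧ (¬q ∨ ¬p))) = min(1, 0.37) = 0.37
  (p ∨ (((p ∨ q) ⊃ p) ∧ (q ∧ (¬q ∨ ¬p)))) = max(0.42, 0.37) = 0.42
  ¬(p ∨ (((p ∨ q) ⊃ p) ∧ (q ∧ (¬q ∨ ¬p)))): Łukasiewicz ¬ gives 1 − 0.42 = 0.58
  Łukasiewicz value = 0.58
Difference: 0 − 0.58 = -0.58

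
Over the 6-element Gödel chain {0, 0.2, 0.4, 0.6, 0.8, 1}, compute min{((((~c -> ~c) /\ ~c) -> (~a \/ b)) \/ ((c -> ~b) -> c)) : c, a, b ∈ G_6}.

0.00

The minimum is attained at c = 0, a = 0.2, b = 0:
  ~c: Gödel ¬ of 0 = 1 (operand is 0)
  ~c: Gödel ¬ of 0 = 1 (operand is 0)
  (~c -> ~c): 1 ≤ 1, so result = 1
  ~c: Gödel ¬ of 0 = 1 (operand is 0)
  ((~c -> ~c) /\ ~c) = min(1, 1) = 1
  ~a: Gödel ¬ of 0.2 = 0 (operand ≠ 0)
  (~a \/ b) = max(0, 0) = 0
  (((~c -> ~c) /\ ~c) -> (~a \/ b)): 1 > 0, so result = 0
  ~b: Gödel ¬ of 0 = 1 (operand is 0)
  (c -> ~b): 0 ≤ 1, so result = 1
  ((c -> ~b) -> c): 1 > 0, so result = 0
  ((((~c -> ~c) /\ ~c) -> (~a \/ b)) \/ ((c -> ~b) -> c)) = max(0, 0) = 0
Checking all 216 assignments confirms none give a value below 0.00.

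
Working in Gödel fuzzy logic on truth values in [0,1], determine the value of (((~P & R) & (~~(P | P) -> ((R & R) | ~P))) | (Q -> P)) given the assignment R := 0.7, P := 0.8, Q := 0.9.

~P: Gödel ¬ of 0.8 = 0 (operand ≠ 0)
(~P & R) = min(0, 0.7) = 0
(P | P) = max(0.8, 0.8) = 0.8
~(P | P): Gödel ¬ of 0.8 = 0 (operand ≠ 0)
~~(P | P): Gödel ¬ of 0 = 1 (operand is 0)
(R & R) = min(0.7, 0.7) = 0.7
~P: Gödel ¬ of 0.8 = 0 (operand ≠ 0)
((R & R) | ~P) = max(0.7, 0) = 0.7
(~~(P | P) -> ((R & R) | ~P)): 1 > 0.7, so result = 0.7
((~P & R) & (~~(P | P) -> ((R & R) | ~P))) = min(0, 0.7) = 0
(Q -> P): 0.9 > 0.8, so result = 0.8
(((~P & R) & (~~(P | P) -> ((R & R) | ~P))) | (Q -> P)) = max(0, 0.8) = 0.8

0.80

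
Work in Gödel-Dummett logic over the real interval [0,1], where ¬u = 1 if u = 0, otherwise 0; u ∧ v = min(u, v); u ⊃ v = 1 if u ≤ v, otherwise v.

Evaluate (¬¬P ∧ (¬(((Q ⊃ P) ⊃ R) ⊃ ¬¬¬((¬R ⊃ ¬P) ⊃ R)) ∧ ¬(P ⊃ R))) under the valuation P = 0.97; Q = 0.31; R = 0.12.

¬P: Gödel ¬ of 0.97 = 0 (operand ≠ 0)
¬¬P: Gödel ¬ of 0 = 1 (operand is 0)
(Q ⊃ P): 0.31 ≤ 0.97, so result = 1
((Q ⊃ P) ⊃ R): 1 > 0.12, so result = 0.12
¬R: Gödel ¬ of 0.12 = 0 (operand ≠ 0)
¬P: Gödel ¬ of 0.97 = 0 (operand ≠ 0)
(¬R ⊃ ¬P): 0 ≤ 0, so result = 1
((¬R ⊃ ¬P) ⊃ R): 1 > 0.12, so result = 0.12
¬((¬R ⊃ ¬P) ⊃ R): Gödel ¬ of 0.12 = 0 (operand ≠ 0)
¬¬((¬R ⊃ ¬P) ⊃ R): Gödel ¬ of 0 = 1 (operand is 0)
¬¬¬((¬R ⊃ ¬P) ⊃ R): Gödel ¬ of 1 = 0 (operand ≠ 0)
(((Q ⊃ P) ⊃ R) ⊃ ¬¬¬((¬R ⊃ ¬P) ⊃ R)): 0.12 > 0, so result = 0
¬(((Q ⊃ P) ⊃ R) ⊃ ¬¬¬((¬R ⊃ ¬P) ⊃ R)): Gödel ¬ of 0 = 1 (operand is 0)
(P ⊃ R): 0.97 > 0.12, so result = 0.12
¬(P ⊃ R): Gödel ¬ of 0.12 = 0 (operand ≠ 0)
(¬(((Q ⊃ P) ⊃ R) ⊃ ¬¬¬((¬R ⊃ ¬P) ⊃ R)) ∧ ¬(P ⊃ R)) = min(1, 0) = 0
(¬¬P ∧ (¬(((Q ⊃ P) ⊃ R) ⊃ ¬¬¬((¬R ⊃ ¬P) ⊃ R)) ∧ ¬(P ⊃ R))) = min(1, 0) = 0

0.00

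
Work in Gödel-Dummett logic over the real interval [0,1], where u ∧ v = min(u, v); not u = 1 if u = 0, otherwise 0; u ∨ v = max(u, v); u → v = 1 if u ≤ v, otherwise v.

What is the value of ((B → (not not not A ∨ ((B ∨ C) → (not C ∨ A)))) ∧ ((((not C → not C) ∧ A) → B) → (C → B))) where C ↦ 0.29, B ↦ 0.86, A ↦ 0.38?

not A: Gödel ¬ of 0.38 = 0 (operand ≠ 0)
not not A: Gödel ¬ of 0 = 1 (operand is 0)
not not not A: Gödel ¬ of 1 = 0 (operand ≠ 0)
(B ∨ C) = max(0.86, 0.29) = 0.86
not C: Gödel ¬ of 0.29 = 0 (operand ≠ 0)
(not C ∨ A) = max(0, 0.38) = 0.38
((B ∨ C) → (not C ∨ A)): 0.86 > 0.38, so result = 0.38
(not not not A ∨ ((B ∨ C) → (not C ∨ A))) = max(0, 0.38) = 0.38
(B → (not not not A ∨ ((B ∨ C) → (not C ∨ A)))): 0.86 > 0.38, so result = 0.38
not C: Gödel ¬ of 0.29 = 0 (operand ≠ 0)
not C: Gödel ¬ of 0.29 = 0 (operand ≠ 0)
(not C → not C): 0 ≤ 0, so result = 1
((not C → not C) ∧ A) = min(1, 0.38) = 0.38
(((not C → not C) ∧ A) → B): 0.38 ≤ 0.86, so result = 1
(C → B): 0.29 ≤ 0.86, so result = 1
((((not C → not C) ∧ A) → B) → (C → B)): 1 ≤ 1, so result = 1
((B → (not not not A ∨ ((B ∨ C) → (not C ∨ A)))) ∧ ((((not C → not C) ∧ A) → B) → (C → B))) = min(0.38, 1) = 0.38

0.38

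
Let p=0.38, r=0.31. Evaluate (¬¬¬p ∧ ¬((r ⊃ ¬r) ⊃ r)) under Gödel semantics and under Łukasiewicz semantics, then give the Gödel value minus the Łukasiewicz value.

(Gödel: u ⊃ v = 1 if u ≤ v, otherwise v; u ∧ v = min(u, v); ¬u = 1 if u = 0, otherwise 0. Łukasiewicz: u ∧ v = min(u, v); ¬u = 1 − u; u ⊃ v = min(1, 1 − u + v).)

Gödel evaluation:
  ¬p: Gödel ¬ of 0.38 = 0 (operand ≠ 0)
  ¬¬p: Gödel ¬ of 0 = 1 (operand is 0)
  ¬¬¬p: Gödel ¬ of 1 = 0 (operand ≠ 0)
  ¬r: Gödel ¬ of 0.31 = 0 (operand ≠ 0)
  (r ⊃ ¬r): 0.31 > 0, so result = 0
  ((r ⊃ ¬r) ⊃ r): 0 ≤ 0.31, so result = 1
  ¬((r ⊃ ¬r) ⊃ r): Gödel ¬ of 1 = 0 (operand ≠ 0)
  (¬¬¬p ∧ ¬((r ⊃ ¬r) ⊃ r)) = min(0, 0) = 0
  Gödel value = 0
Łukasiewicz evaluation:
  ¬p: Łukasiewicz ¬ gives 1 − 0.38 = 0.62
  ¬¬p: Łukasiewicz ¬ gives 1 − 0.62 = 0.38
  ¬¬¬p: Łukasiewicz ¬ gives 1 − 0.38 = 0.62
  ¬r: Łukasiewicz ¬ gives 1 − 0.31 = 0.69
  (r ⊃ ¬r): min(1, 1 − 0.31 + 0.69) = 1
  ((r ⊃ ¬r) ⊃ r): min(1, 1 − 1 + 0.31) = 0.31
  ¬((r ⊃ ¬r) ⊃ r): Łukasiewicz ¬ gives 1 − 0.31 = 0.69
  (¬¬¬p ∧ ¬((r ⊃ ¬r) ⊃ r)) = min(0.62, 0.69) = 0.62
  Łukasiewicz value = 0.62
Difference: 0 − 0.62 = -0.62

-0.62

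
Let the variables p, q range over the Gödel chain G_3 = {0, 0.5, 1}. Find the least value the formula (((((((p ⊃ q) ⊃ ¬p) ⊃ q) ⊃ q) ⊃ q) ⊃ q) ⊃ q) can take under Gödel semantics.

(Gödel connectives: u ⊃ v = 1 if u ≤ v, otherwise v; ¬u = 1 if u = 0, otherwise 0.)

0.00

The minimum is attained at p = 0, q = 0:
  (p ⊃ q): 0 ≤ 0, so result = 1
  ¬p: Gödel ¬ of 0 = 1 (operand is 0)
  ((p ⊃ q) ⊃ ¬p): 1 ≤ 1, so result = 1
  (((p ⊃ q) ⊃ ¬p) ⊃ q): 1 > 0, so result = 0
  ((((p ⊃ q) ⊃ ¬p) ⊃ q) ⊃ q): 0 ≤ 0, so result = 1
  (((((p ⊃ q) ⊃ ¬p) ⊃ q) ⊃ q) ⊃ q): 1 > 0, so result = 0
  ((((((p ⊃ q) ⊃ ¬p) ⊃ q) ⊃ q) ⊃ q) ⊃ q): 0 ≤ 0, so result = 1
  (((((((p ⊃ q) ⊃ ¬p) ⊃ q) ⊃ q) ⊃ q) ⊃ q) ⊃ q): 1 > 0, so result = 0
Checking all 9 assignments confirms none give a value below 0.00.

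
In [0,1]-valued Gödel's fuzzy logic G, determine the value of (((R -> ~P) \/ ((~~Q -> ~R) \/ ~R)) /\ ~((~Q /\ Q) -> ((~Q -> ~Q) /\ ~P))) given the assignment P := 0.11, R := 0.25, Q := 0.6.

0.00

~P: Gödel ¬ of 0.11 = 0 (operand ≠ 0)
(R -> ~P): 0.25 > 0, so result = 0
~Q: Gödel ¬ of 0.6 = 0 (operand ≠ 0)
~~Q: Gödel ¬ of 0 = 1 (operand is 0)
~R: Gödel ¬ of 0.25 = 0 (operand ≠ 0)
(~~Q -> ~R): 1 > 0, so result = 0
~R: Gödel ¬ of 0.25 = 0 (operand ≠ 0)
((~~Q -> ~R) \/ ~R) = max(0, 0) = 0
((R -> ~P) \/ ((~~Q -> ~R) \/ ~R)) = max(0, 0) = 0
~Q: Gödel ¬ of 0.6 = 0 (operand ≠ 0)
(~Q /\ Q) = min(0, 0.6) = 0
~Q: Gödel ¬ of 0.6 = 0 (operand ≠ 0)
~Q: Gödel ¬ of 0.6 = 0 (operand ≠ 0)
(~Q -> ~Q): 0 ≤ 0, so result = 1
~P: Gödel ¬ of 0.11 = 0 (operand ≠ 0)
((~Q -> ~Q) /\ ~P) = min(1, 0) = 0
((~Q /\ Q) -> ((~Q -> ~Q) /\ ~P)): 0 ≤ 0, so result = 1
~((~Q /\ Q) -> ((~Q -> ~Q) /\ ~P)): Gödel ¬ of 1 = 0 (operand ≠ 0)
(((R -> ~P) \/ ((~~Q -> ~R) \/ ~R)) /\ ~((~Q /\ Q) -> ((~Q -> ~Q) /\ ~P))) = min(0, 0) = 0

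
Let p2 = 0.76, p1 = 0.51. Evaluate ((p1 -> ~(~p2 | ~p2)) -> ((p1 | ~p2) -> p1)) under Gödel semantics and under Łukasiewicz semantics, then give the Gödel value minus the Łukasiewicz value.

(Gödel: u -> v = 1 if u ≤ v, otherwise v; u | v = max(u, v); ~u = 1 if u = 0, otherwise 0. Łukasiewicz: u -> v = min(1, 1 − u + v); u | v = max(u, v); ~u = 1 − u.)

0.00

Gödel evaluation:
  ~p2: Gödel ¬ of 0.76 = 0 (operand ≠ 0)
  ~p2: Gödel ¬ of 0.76 = 0 (operand ≠ 0)
  (~p2 | ~p2) = max(0, 0) = 0
  ~(~p2 | ~p2): Gödel ¬ of 0 = 1 (operand is 0)
  (p1 -> ~(~p2 | ~p2)): 0.51 ≤ 1, so result = 1
  ~p2: Gödel ¬ of 0.76 = 0 (operand ≠ 0)
  (p1 | ~p2) = max(0.51, 0) = 0.51
  ((p1 | ~p2) -> p1): 0.51 ≤ 0.51, so result = 1
  ((p1 -> ~(~p2 | ~p2)) -> ((p1 | ~p2) -> p1)): 1 ≤ 1, so result = 1
  Gödel value = 1
Łukasiewicz evaluation:
  ~p2: Łukasiewicz ¬ gives 1 − 0.76 = 0.24
  ~p2: Łukasiewicz ¬ gives 1 − 0.76 = 0.24
  (~p2 | ~p2) = max(0.24, 0.24) = 0.24
  ~(~p2 | ~p2): Łukasiewicz ¬ gives 1 − 0.24 = 0.76
  (p1 -> ~(~p2 | ~p2)): min(1, 1 − 0.51 + 0.76) = 1
  ~p2: Łukasiewicz ¬ gives 1 − 0.76 = 0.24
  (p1 | ~p2) = max(0.51, 0.24) = 0.51
  ((p1 | ~p2) -> p1): min(1, 1 − 0.51 + 0.51) = 1
  ((p1 -> ~(~p2 | ~p2)) -> ((p1 | ~p2) -> p1)): min(1, 1 − 1 + 1) = 1
  Łukasiewicz value = 1
Difference: 1 − 1 = 0.00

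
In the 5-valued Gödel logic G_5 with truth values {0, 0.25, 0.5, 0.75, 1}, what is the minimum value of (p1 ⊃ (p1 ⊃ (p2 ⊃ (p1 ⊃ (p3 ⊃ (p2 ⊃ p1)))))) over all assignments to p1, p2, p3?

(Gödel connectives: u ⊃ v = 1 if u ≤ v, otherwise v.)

Every assignment gives 1. For instance at p1 = 0, p2 = 0, p3 = 0:
  (p2 ⊃ p1): 0 ≤ 0, so result = 1
  (p3 ⊃ (p2 ⊃ p1)): 0 ≤ 1, so result = 1
  (p1 ⊃ (p3 ⊃ (p2 ⊃ p1))): 0 ≤ 1, so result = 1
  (p2 ⊃ (p1 ⊃ (p3 ⊃ (p2 ⊃ p1)))): 0 ≤ 1, so result = 1
  (p1 ⊃ (p2 ⊃ (p1 ⊃ (p3 ⊃ (p2 ⊃ p1))))): 0 ≤ 1, so result = 1
  (p1 ⊃ (p1 ⊃ (p2 ⊃ (p1 ⊃ (p3 ⊃ (p2 ⊃ p1)))))): 0 ≤ 1, so result = 1
All 125 assignments give value 1 — the formula is a G_5-tautology.

1.00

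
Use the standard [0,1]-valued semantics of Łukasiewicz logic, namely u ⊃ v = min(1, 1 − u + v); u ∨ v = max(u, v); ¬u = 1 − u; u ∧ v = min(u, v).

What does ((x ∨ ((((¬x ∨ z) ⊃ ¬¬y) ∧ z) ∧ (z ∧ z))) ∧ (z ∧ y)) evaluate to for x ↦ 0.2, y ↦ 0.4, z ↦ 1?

0.40

¬x: Łukasiewicz ¬ gives 1 − 0.2 = 0.8
(¬x ∨ z) = max(0.8, 1) = 1
¬y: Łukasiewicz ¬ gives 1 − 0.4 = 0.6
¬¬y: Łukasiewicz ¬ gives 1 − 0.6 = 0.4
((¬x ∨ z) ⊃ ¬¬y): min(1, 1 − 1 + 0.4) = 0.4
(((¬x ∨ z) ⊃ ¬¬y) ∧ z) = min(0.4, 1) = 0.4
(z ∧ z) = min(1, 1) = 1
((((¬x ∨ z) ⊃ ¬¬y) ∧ z) ∧ (z ∧ z)) = min(0.4, 1) = 0.4
(x ∨ ((((¬x ∨ z) ⊃ ¬¬y) ∧ z) ∧ (z ∧ z))) = max(0.2, 0.4) = 0.4
(z ∧ y) = min(1, 0.4) = 0.4
((x ∨ ((((¬x ∨ z) ⊃ ¬¬y) ∧ z) ∧ (z ∧ z))) ∧ (z ∧ y)) = min(0.4, 0.4) = 0.4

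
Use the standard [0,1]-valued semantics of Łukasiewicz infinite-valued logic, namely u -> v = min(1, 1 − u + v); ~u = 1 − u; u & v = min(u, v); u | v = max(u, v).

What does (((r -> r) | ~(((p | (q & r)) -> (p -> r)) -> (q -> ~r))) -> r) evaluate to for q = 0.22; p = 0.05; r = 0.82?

(r -> r): min(1, 1 − 0.82 + 0.82) = 1
(q & r) = min(0.22, 0.82) = 0.22
(p | (q & r)) = max(0.05, 0.22) = 0.22
(p -> r): min(1, 1 − 0.05 + 0.82) = 1
((p | (q & r)) -> (p -> r)): min(1, 1 − 0.22 + 1) = 1
~r: Łukasiewicz ¬ gives 1 − 0.82 = 0.18
(q -> ~r): min(1, 1 − 0.22 + 0.18) = 0.96
(((p | (q & r)) -> (p -> r)) -> (q -> ~r)): min(1, 1 − 1 + 0.96) = 0.96
~(((p | (q & r)) -> (p -> r)) -> (q -> ~r)): Łukasiewicz ¬ gives 1 − 0.96 = 0.04
((r -> r) | ~(((p | (q & r)) -> (p -> r)) -> (q -> ~r))) = max(1, 0.04) = 1
(((r -> r) | ~(((p | (q & r)) -> (p -> r)) -> (q -> ~r))) -> r): min(1, 1 − 1 + 0.82) = 0.82

0.82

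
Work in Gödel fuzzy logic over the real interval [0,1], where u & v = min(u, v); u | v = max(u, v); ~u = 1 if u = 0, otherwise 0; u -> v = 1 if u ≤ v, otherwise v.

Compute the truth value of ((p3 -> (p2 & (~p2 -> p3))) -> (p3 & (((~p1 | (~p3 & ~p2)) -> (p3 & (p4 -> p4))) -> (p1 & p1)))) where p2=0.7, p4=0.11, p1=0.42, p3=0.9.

~p2: Gödel ¬ of 0.7 = 0 (operand ≠ 0)
(~p2 -> p3): 0 ≤ 0.9, so result = 1
(p2 & (~p2 -> p3)) = min(0.7, 1) = 0.7
(p3 -> (p2 & (~p2 -> p3))): 0.9 > 0.7, so result = 0.7
~p1: Gödel ¬ of 0.42 = 0 (operand ≠ 0)
~p3: Gödel ¬ of 0.9 = 0 (operand ≠ 0)
~p2: Gödel ¬ of 0.7 = 0 (operand ≠ 0)
(~p3 & ~p2) = min(0, 0) = 0
(~p1 | (~p3 & ~p2)) = max(0, 0) = 0
(p4 -> p4): 0.11 ≤ 0.11, so result = 1
(p3 & (p4 -> p4)) = min(0.9, 1) = 0.9
((~p1 | (~p3 & ~p2)) -> (p3 & (p4 -> p4))): 0 ≤ 0.9, so result = 1
(p1 & p1) = min(0.42, 0.42) = 0.42
(((~p1 | (~p3 & ~p2)) -> (p3 & (p4 -> p4))) -> (p1 & p1)): 1 > 0.42, so result = 0.42
(p3 & (((~p1 | (~p3 & ~p2)) -> (p3 & (p4 -> p4))) -> (p1 & p1))) = min(0.9, 0.42) = 0.42
((p3 -> (p2 & (~p2 -> p3))) -> (p3 & (((~p1 | (~p3 & ~p2)) -> (p3 & (p4 -> p4))) -> (p1 & p1)))): 0.7 > 0.42, so result = 0.42

0.42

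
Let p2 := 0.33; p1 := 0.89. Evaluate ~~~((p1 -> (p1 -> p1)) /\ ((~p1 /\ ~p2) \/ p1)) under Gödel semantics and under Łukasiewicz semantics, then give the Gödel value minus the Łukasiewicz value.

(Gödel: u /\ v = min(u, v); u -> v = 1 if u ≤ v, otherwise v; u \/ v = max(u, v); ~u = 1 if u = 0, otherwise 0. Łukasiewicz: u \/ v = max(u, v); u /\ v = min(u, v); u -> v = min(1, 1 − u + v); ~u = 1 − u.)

Gödel evaluation:
  (p1 -> p1): 0.89 ≤ 0.89, so result = 1
  (p1 -> (p1 -> p1)): 0.89 ≤ 1, so result = 1
  ~p1: Gödel ¬ of 0.89 = 0 (operand ≠ 0)
  ~p2: Gödel ¬ of 0.33 = 0 (operand ≠ 0)
  (~p1 /\ ~p2) = min(0, 0) = 0
  ((~p1 /\ ~p2) \/ p1) = max(0, 0.89) = 0.89
  ((p1 -> (p1 -> p1)) /\ ((~p1 /\ ~p2) \/ p1)) = min(1, 0.89) = 0.89
  ~((p1 -> (p1 -> p1)) /\ ((~p1 /\ ~p2) \/ p1)): Gödel ¬ of 0.89 = 0 (operand ≠ 0)
  ~~((p1 -> (p1 -> p1)) /\ ((~p1 /\ ~p2) \/ p1)): Gödel ¬ of 0 = 1 (operand is 0)
  ~~~((p1 -> (p1 -> p1)) /\ ((~p1 /\ ~p2) \/ p1)): Gödel ¬ of 1 = 0 (operand ≠ 0)
  Gödel value = 0
Łukasiewicz evaluation:
  (p1 -> p1): min(1, 1 − 0.89 + 0.89) = 1
  (p1 -> (p1 -> p1)): min(1, 1 − 0.89 + 1) = 1
  ~p1: Łukasiewicz ¬ gives 1 − 0.89 = 0.11
  ~p2: Łukasiewicz ¬ gives 1 − 0.33 = 0.67
  (~p1 /\ ~p2) = min(0.11, 0.67) = 0.11
  ((~p1 /\ ~p2) \/ p1) = max(0.11, 0.89) = 0.89
  ((p1 -> (p1 -> p1)) /\ ((~p1 /\ ~p2) \/ p1)) = min(1, 0.89) = 0.89
  ~((p1 -> (p1 -> p1)) /\ ((~p1 /\ ~p2) \/ p1)): Łukasiewicz ¬ gives 1 − 0.89 = 0.11
  ~~((p1 -> (p1 -> p1)) /\ ((~p1 /\ ~p2) \/ p1)): Łukasiewicz ¬ gives 1 − 0.11 = 0.89
  ~~~((p1 -> (p1 -> p1)) /\ ((~p1 /\ ~p2) \/ p1)): Łukasiewicz ¬ gives 1 − 0.89 = 0.11
  Łukasiewicz value = 0.11
Difference: 0 − 0.11 = -0.11

-0.11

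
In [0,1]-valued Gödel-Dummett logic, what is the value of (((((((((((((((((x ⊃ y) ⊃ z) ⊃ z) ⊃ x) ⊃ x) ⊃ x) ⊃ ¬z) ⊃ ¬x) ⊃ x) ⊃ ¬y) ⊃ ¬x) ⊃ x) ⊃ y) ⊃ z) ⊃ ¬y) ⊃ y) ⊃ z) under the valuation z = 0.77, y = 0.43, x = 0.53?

(x ⊃ y): 0.53 > 0.43, so result = 0.43
((x ⊃ y) ⊃ z): 0.43 ≤ 0.77, so result = 1
(((x ⊃ y) ⊃ z) ⊃ z): 1 > 0.77, so result = 0.77
((((x ⊃ y) ⊃ z) ⊃ z) ⊃ x): 0.77 > 0.53, so result = 0.53
(((((x ⊃ y) ⊃ z) ⊃ z) ⊃ x) ⊃ x): 0.53 ≤ 0.53, so result = 1
((((((x ⊃ y) ⊃ z) ⊃ z) ⊃ x) ⊃ x) ⊃ x): 1 > 0.53, so result = 0.53
¬z: Gödel ¬ of 0.77 = 0 (operand ≠ 0)
(((((((x ⊃ y) ⊃ z) ⊃ z) ⊃ x) ⊃ x) ⊃ x) ⊃ ¬z): 0.53 > 0, so result = 0
¬x: Gödel ¬ of 0.53 = 0 (operand ≠ 0)
((((((((x ⊃ y) ⊃ z) ⊃ z) ⊃ x) ⊃ x) ⊃ x) ⊃ ¬z) ⊃ ¬x): 0 ≤ 0, so result = 1
(((((((((x ⊃ y) ⊃ z) ⊃ z) ⊃ x) ⊃ x) ⊃ x) ⊃ ¬z) ⊃ ¬x) ⊃ x): 1 > 0.53, so result = 0.53
¬y: Gödel ¬ of 0.43 = 0 (operand ≠ 0)
((((((((((x ⊃ y) ⊃ z) ⊃ z) ⊃ x) ⊃ x) ⊃ x) ⊃ ¬z) ⊃ ¬x) ⊃ x) ⊃ ¬y): 0.53 > 0, so result = 0
¬x: Gödel ¬ of 0.53 = 0 (operand ≠ 0)
(((((((((((x ⊃ y) ⊃ z) ⊃ z) ⊃ x) ⊃ x) ⊃ x) ⊃ ¬z) ⊃ ¬x) ⊃ x) ⊃ ¬y) ⊃ ¬x): 0 ≤ 0, so result = 1
((((((((((((x ⊃ y) ⊃ z) ⊃ z) ⊃ x) ⊃ x) ⊃ x) ⊃ ¬z) ⊃ ¬x) ⊃ x) ⊃ ¬y) ⊃ ¬x) ⊃ x): 1 > 0.53, so result = 0.53
(((((((((((((x ⊃ y) ⊃ z) ⊃ z) ⊃ x) ⊃ x) ⊃ x) ⊃ ¬z) ⊃ ¬x) ⊃ x) ⊃ ¬y) ⊃ ¬x) ⊃ x) ⊃ y): 0.53 > 0.43, so result = 0.43
((((((((((((((x ⊃ y) ⊃ z) ⊃ z) ⊃ x) ⊃ x) ⊃ x) ⊃ ¬z) ⊃ ¬x) ⊃ x) ⊃ ¬y) ⊃ ¬x) ⊃ x) ⊃ y) ⊃ z): 0.43 ≤ 0.77, so result = 1
¬y: Gödel ¬ of 0.43 = 0 (operand ≠ 0)
(((((((((((((((x ⊃ y) ⊃ z) ⊃ z) ⊃ x) ⊃ x) ⊃ x) ⊃ ¬z) ⊃ ¬x) ⊃ x) ⊃ ¬y) ⊃ ¬x) ⊃ x) ⊃ y) ⊃ z) ⊃ ¬y): 1 > 0, so result = 0
((((((((((((((((x ⊃ y) ⊃ z) ⊃ z) ⊃ x) ⊃ x) ⊃ x) ⊃ ¬z) ⊃ ¬x) ⊃ x) ⊃ ¬y) ⊃ ¬x) ⊃ x) ⊃ y) ⊃ z) ⊃ ¬y) ⊃ y): 0 ≤ 0.43, so result = 1
(((((((((((((((((x ⊃ y) ⊃ z) ⊃ z) ⊃ x) ⊃ x) ⊃ x) ⊃ ¬z) ⊃ ¬x) ⊃ x) ⊃ ¬y) ⊃ ¬x) ⊃ x) ⊃ y) ⊃ z) ⊃ ¬y) ⊃ y) ⊃ z): 1 > 0.77, so result = 0.77

0.77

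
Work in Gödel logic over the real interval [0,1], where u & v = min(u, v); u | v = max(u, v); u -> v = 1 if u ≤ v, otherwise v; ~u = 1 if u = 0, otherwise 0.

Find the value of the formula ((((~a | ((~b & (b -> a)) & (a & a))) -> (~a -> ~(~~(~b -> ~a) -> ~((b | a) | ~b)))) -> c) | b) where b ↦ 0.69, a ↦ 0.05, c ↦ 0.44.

~a: Gödel ¬ of 0.05 = 0 (operand ≠ 0)
~b: Gödel ¬ of 0.69 = 0 (operand ≠ 0)
(b -> a): 0.69 > 0.05, so result = 0.05
(~b & (b -> a)) = min(0, 0.05) = 0
(a & a) = min(0.05, 0.05) = 0.05
((~b & (b -> a)) & (a & a)) = min(0, 0.05) = 0
(~a | ((~b & (b -> a)) & (a & a))) = max(0, 0) = 0
~a: Gödel ¬ of 0.05 = 0 (operand ≠ 0)
~b: Gödel ¬ of 0.69 = 0 (operand ≠ 0)
~a: Gödel ¬ of 0.05 = 0 (operand ≠ 0)
(~b -> ~a): 0 ≤ 0, so result = 1
~(~b -> ~a): Gödel ¬ of 1 = 0 (operand ≠ 0)
~~(~b -> ~a): Gödel ¬ of 0 = 1 (operand is 0)
(b | a) = max(0.69, 0.05) = 0.69
~b: Gödel ¬ of 0.69 = 0 (operand ≠ 0)
((b | a) | ~b) = max(0.69, 0) = 0.69
~((b | a) | ~b): Gödel ¬ of 0.69 = 0 (operand ≠ 0)
(~~(~b -> ~a) -> ~((b | a) | ~b)): 1 > 0, so result = 0
~(~~(~b -> ~a) -> ~((b | a) | ~b)): Gödel ¬ of 0 = 1 (operand is 0)
(~a -> ~(~~(~b -> ~a) -> ~((b | a) | ~b))): 0 ≤ 1, so result = 1
((~a | ((~b & (b -> a)) & (a & a))) -> (~a -> ~(~~(~b -> ~a) -> ~((b | a) | ~b)))): 0 ≤ 1, so result = 1
(((~a | ((~b & (b -> a)) & (a & a))) -> (~a -> ~(~~(~b -> ~a) -> ~((b | a) | ~b)))) -> c): 1 > 0.44, so result = 0.44
((((~a | ((~b & (b -> a)) & (a & a))) -> (~a -> ~(~~(~b -> ~a) -> ~((b | a) | ~b)))) -> c) | b) = max(0.44, 0.69) = 0.69

0.69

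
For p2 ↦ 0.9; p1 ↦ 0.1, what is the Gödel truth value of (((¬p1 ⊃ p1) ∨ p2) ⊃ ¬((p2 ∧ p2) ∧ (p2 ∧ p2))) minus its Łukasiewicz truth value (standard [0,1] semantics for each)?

-0.20

Gödel evaluation:
  ¬p1: Gödel ¬ of 0.1 = 0 (operand ≠ 0)
  (¬p1 ⊃ p1): 0 ≤ 0.1, so result = 1
  ((¬p1 ⊃ p1) ∨ p2) = max(1, 0.9) = 1
  (p2 ∧ p2) = min(0.9, 0.9) = 0.9
  (p2 ∧ p2) = min(0.9, 0.9) = 0.9
  ((p2 ∧ p2) ∧ (p2 ∧ p2)) = min(0.9, 0.9) = 0.9
  ¬((p2 ∧ p2) ∧ (p2 ∧ p2)): Gödel ¬ of 0.9 = 0 (operand ≠ 0)
  (((¬p1 ⊃ p1) ∨ p2) ⊃ ¬((p2 ∧ p2) ∧ (p2 ∧ p2))): 1 > 0, so result = 0
  Gödel value = 0
Łukasiewicz evaluation:
  ¬p1: Łukasiewicz ¬ gives 1 − 0.1 = 0.9
  (¬p1 ⊃ p1): min(1, 1 − 0.9 + 0.1) = 0.2
  ((¬p1 ⊃ p1) ∨ p2) = max(0.2, 0.9) = 0.9
  (p2 ∧ p2) = min(0.9, 0.9) = 0.9
  (p2 ∧ p2) = min(0.9, 0.9) = 0.9
  ((p2 ∧ p2) ∧ (p2 ∧ p2)) = min(0.9, 0.9) = 0.9
  ¬((p2 ∧ p2) ∧ (p2 ∧ p2)): Łukasiewicz ¬ gives 1 − 0.9 = 0.1
  (((¬p1 ⊃ p1) ∨ p2) ⊃ ¬((p2 ∧ p2) ∧ (p2 ∧ p2))): min(1, 1 − 0.9 + 0.1) = 0.2
  Łukasiewicz value = 0.2
Difference: 0 − 0.2 = -0.20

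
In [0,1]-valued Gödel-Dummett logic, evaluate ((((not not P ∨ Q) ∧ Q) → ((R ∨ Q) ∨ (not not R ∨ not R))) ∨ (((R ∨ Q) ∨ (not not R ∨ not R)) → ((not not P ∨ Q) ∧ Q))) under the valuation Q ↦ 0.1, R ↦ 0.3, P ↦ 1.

not P: Gödel ¬ of 1 = 0 (operand ≠ 0)
not not P: Gödel ¬ of 0 = 1 (operand is 0)
(not not P ∨ Q) = max(1, 0.1) = 1
((not not P ∨ Q) ∧ Q) = min(1, 0.1) = 0.1
(R ∨ Q) = max(0.3, 0.1) = 0.3
not R: Gödel ¬ of 0.3 = 0 (operand ≠ 0)
not not R: Gödel ¬ of 0 = 1 (operand is 0)
not R: Gödel ¬ of 0.3 = 0 (operand ≠ 0)
(not not R ∨ not R) = max(1, 0) = 1
((R ∨ Q) ∨ (not not R ∨ not R)) = max(0.3, 1) = 1
(((not not P ∨ Q) ∧ Q) → ((R ∨ Q) ∨ (not not R ∨ not R))): 0.1 ≤ 1, so result = 1
(R ∨ Q) = max(0.3, 0.1) = 0.3
not R: Gödel ¬ of 0.3 = 0 (operand ≠ 0)
not not R: Gödel ¬ of 0 = 1 (operand is 0)
not R: Gödel ¬ of 0.3 = 0 (operand ≠ 0)
(not not R ∨ not R) = max(1, 0) = 1
((R ∨ Q) ∨ (not not R ∨ not R)) = max(0.3, 1) = 1
not P: Gödel ¬ of 1 = 0 (operand ≠ 0)
not not P: Gödel ¬ of 0 = 1 (operand is 0)
(not not P ∨ Q) = max(1, 0.1) = 1
((not not P ∨ Q) ∧ Q) = min(1, 0.1) = 0.1
(((R ∨ Q) ∨ (not not R ∨ not R)) → ((not not P ∨ Q) ∧ Q)): 1 > 0.1, so result = 0.1
((((not not P ∨ Q) ∧ Q) → ((R ∨ Q) ∨ (not not R ∨ not R))) ∨ (((R ∨ Q) ∨ (not not R ∨ not R)) → ((not not P ∨ Q) ∧ Q))) = max(1, 0.1) = 1

1.00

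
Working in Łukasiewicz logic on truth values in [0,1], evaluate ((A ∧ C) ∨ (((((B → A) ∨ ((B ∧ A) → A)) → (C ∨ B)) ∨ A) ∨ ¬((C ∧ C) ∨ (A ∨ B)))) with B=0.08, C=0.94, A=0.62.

0.94

(A ∧ C) = min(0.62, 0.94) = 0.62
(B → A): min(1, 1 − 0.08 + 0.62) = 1
(B ∧ A) = min(0.08, 0.62) = 0.08
((B ∧ A) → A): min(1, 1 − 0.08 + 0.62) = 1
((B → A) ∨ ((B ∧ A) → A)) = max(1, 1) = 1
(C ∨ B) = max(0.94, 0.08) = 0.94
(((B → A) ∨ ((B ∧ A) → A)) → (C ∨ B)): min(1, 1 − 1 + 0.94) = 0.94
((((B → A) ∨ ((B ∧ A) → A)) → (C ∨ B)) ∨ A) = max(0.94, 0.62) = 0.94
(C ∧ C) = min(0.94, 0.94) = 0.94
(A ∨ B) = max(0.62, 0.08) = 0.62
((C ∧ C) ∨ (A ∨ B)) = max(0.94, 0.62) = 0.94
¬((C ∧ C) ∨ (A ∨ B)): Łukasiewicz ¬ gives 1 − 0.94 = 0.06
(((((B → A) ∨ ((B ∧ A) → A)) → (C ∨ B)) ∨ A) ∨ ¬((C ∧ C) ∨ (A ∨ B))) = max(0.94, 0.06) = 0.94
((A ∧ C) ∨ (((((B → A) ∨ ((B ∧ A) → A)) → (C ∨ B)) ∨ A) ∨ ¬((C ∧ C) ∨ (A ∨ B)))) = max(0.62, 0.94) = 0.94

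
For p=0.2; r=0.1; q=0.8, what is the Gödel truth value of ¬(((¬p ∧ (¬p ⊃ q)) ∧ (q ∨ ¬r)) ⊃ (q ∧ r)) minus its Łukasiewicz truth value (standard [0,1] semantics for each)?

Gödel evaluation:
  ¬p: Gödel ¬ of 0.2 = 0 (operand ≠ 0)
  ¬p: Gödel ¬ of 0.2 = 0 (operand ≠ 0)
  (¬p ⊃ q): 0 ≤ 0.8, so result = 1
  (¬p ∧ (¬p ⊃ q)) = min(0, 1) = 0
  ¬r: Gödel ¬ of 0.1 = 0 (operand ≠ 0)
  (q ∨ ¬r) = max(0.8, 0) = 0.8
  ((¬p ∧ (¬p ⊃ q)) ∧ (q ∨ ¬r)) = min(0, 0.8) = 0
  (q ∧ r) = min(0.8, 0.1) = 0.1
  (((¬p ∧ (¬p ⊃ q)) ∧ (q ∨ ¬r)) ⊃ (q ∧ r)): 0 ≤ 0.1, so result = 1
  ¬(((¬p ∧ (¬p ⊃ q)) ∧ (q ∨ ¬r)) ⊃ (q ∧ r)): Gödel ¬ of 1 = 0 (operand ≠ 0)
  Gödel value = 0
Łukasiewicz evaluation:
  ¬p: Łukasiewicz ¬ gives 1 − 0.2 = 0.8
  ¬p: Łukasiewicz ¬ gives 1 − 0.2 = 0.8
  (¬p ⊃ q): min(1, 1 − 0.8 + 0.8) = 1
  (¬p ∧ (¬p ⊃ q)) = min(0.8, 1) = 0.8
  ¬r: Łukasiewicz ¬ gives 1 − 0.1 = 0.9
  (q ∨ ¬r) = max(0.8, 0.9) = 0.9
  ((¬p ∧ (¬p ⊃ q)) ∧ (q ∨ ¬r)) = min(0.8, 0.9) = 0.8
  (q ∧ r) = min(0.8, 0.1) = 0.1
  (((¬p ∧ (¬p ⊃ q)) ∧ (q ∨ ¬r)) ⊃ (q ∧ r)): min(1, 1 − 0.8 + 0.1) = 0.3
  ¬(((¬p ∧ (¬p ⊃ q)) ∧ (q ∨ ¬r)) ⊃ (q ∧ r)): Łukasiewicz ¬ gives 1 − 0.3 = 0.7
  Łukasiewicz value = 0.7
Difference: 0 − 0.7 = -0.70

-0.70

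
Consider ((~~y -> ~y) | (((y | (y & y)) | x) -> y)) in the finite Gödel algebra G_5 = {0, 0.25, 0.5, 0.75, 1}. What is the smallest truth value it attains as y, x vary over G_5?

The minimum is attained at y = 0.25, x = 0.5:
  ~y: Gödel ¬ of 0.25 = 0 (operand ≠ 0)
  ~~y: Gödel ¬ of 0 = 1 (operand is 0)
  ~y: Gödel ¬ of 0.25 = 0 (operand ≠ 0)
  (~~y -> ~y): 1 > 0, so result = 0
  (y & y) = min(0.25, 0.25) = 0.25
  (y | (y & y)) = max(0.25, 0.25) = 0.25
  ((y | (y & y)) | x) = max(0.25, 0.5) = 0.5
  (((y | (y & y)) | x) -> y): 0.5 > 0.25, so result = 0.25
  ((~~y -> ~y) | (((y | (y & y)) | x) -> y)) = max(0, 0.25) = 0.25
Checking all 25 assignments confirms none give a value below 0.25.

0.25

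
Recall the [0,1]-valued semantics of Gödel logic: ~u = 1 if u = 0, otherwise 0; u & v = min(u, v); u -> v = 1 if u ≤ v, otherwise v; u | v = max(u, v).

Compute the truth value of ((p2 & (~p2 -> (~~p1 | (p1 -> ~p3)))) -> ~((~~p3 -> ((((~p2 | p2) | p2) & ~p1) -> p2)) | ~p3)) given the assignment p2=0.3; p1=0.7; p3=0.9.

~p2: Gödel ¬ of 0.3 = 0 (operand ≠ 0)
~p1: Gödel ¬ of 0.7 = 0 (operand ≠ 0)
~~p1: Gödel ¬ of 0 = 1 (operand is 0)
~p3: Gödel ¬ of 0.9 = 0 (operand ≠ 0)
(p1 -> ~p3): 0.7 > 0, so result = 0
(~~p1 | (p1 -> ~p3)) = max(1, 0) = 1
(~p2 -> (~~p1 | (p1 -> ~p3))): 0 ≤ 1, so result = 1
(p2 & (~p2 -> (~~p1 | (p1 -> ~p3)))) = min(0.3, 1) = 0.3
~p3: Gödel ¬ of 0.9 = 0 (operand ≠ 0)
~~p3: Gödel ¬ of 0 = 1 (operand is 0)
~p2: Gödel ¬ of 0.3 = 0 (operand ≠ 0)
(~p2 | p2) = max(0, 0.3) = 0.3
((~p2 | p2) | p2) = max(0.3, 0.3) = 0.3
~p1: Gödel ¬ of 0.7 = 0 (operand ≠ 0)
(((~p2 | p2) | p2) & ~p1) = min(0.3, 0) = 0
((((~p2 | p2) | p2) & ~p1) -> p2): 0 ≤ 0.3, so result = 1
(~~p3 -> ((((~p2 | p2) | p2) & ~p1) -> p2)): 1 ≤ 1, so result = 1
~p3: Gödel ¬ of 0.9 = 0 (operand ≠ 0)
((~~p3 -> ((((~p2 | p2) | p2) & ~p1) -> p2)) | ~p3) = max(1, 0) = 1
~((~~p3 -> ((((~p2 | p2) | p2) & ~p1) -> p2)) | ~p3): Gödel ¬ of 1 = 0 (operand ≠ 0)
((p2 & (~p2 -> (~~p1 | (p1 -> ~p3)))) -> ~((~~p3 -> ((((~p2 | p2) | p2) & ~p1) -> p2)) | ~p3)): 0.3 > 0, so result = 0

0.00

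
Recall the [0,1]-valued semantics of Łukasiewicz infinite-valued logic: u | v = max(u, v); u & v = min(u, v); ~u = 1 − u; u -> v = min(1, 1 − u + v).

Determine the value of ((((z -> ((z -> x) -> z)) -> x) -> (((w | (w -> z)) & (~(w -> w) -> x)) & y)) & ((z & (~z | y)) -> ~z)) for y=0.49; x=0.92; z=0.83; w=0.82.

(z -> x): min(1, 1 − 0.83 + 0.92) = 1
((z -> x) -> z): min(1, 1 − 1 + 0.83) = 0.83
(z -> ((z -> x) -> z)): min(1, 1 − 0.83 + 0.83) = 1
((z -> ((z -> x) -> z)) -> x): min(1, 1 − 1 + 0.92) = 0.92
(w -> z): min(1, 1 − 0.82 + 0.83) = 1
(w | (w -> z)) = max(0.82, 1) = 1
(w -> w): min(1, 1 − 0.82 + 0.82) = 1
~(w -> w): Łukasiewicz ¬ gives 1 − 1 = 0
(~(w -> w) -> x): min(1, 1 − 0 + 0.92) = 1
((w | (w -> z)) & (~(w -> w) -> x)) = min(1, 1) = 1
(((w | (w -> z)) & (~(w -> w) -> x)) & y) = min(1, 0.49) = 0.49
(((z -> ((z -> x) -> z)) -> x) -> (((w | (w -> z)) & (~(w -> w) -> x)) & y)): min(1, 1 − 0.92 + 0.49) = 0.57
~z: Łukasiewicz ¬ gives 1 − 0.83 = 0.17
(~z | y) = max(0.17, 0.49) = 0.49
(z & (~z | y)) = min(0.83, 0.49) = 0.49
~z: Łukasiewicz ¬ gives 1 − 0.83 = 0.17
((z & (~z | y)) -> ~z): min(1, 1 − 0.49 + 0.17) = 0.68
((((z -> ((z -> x) -> z)) -> x) -> (((w | (w -> z)) & (~(w -> w) -> x)) & y)) & ((z & (~z | y)) -> ~z)) = min(0.57, 0.68) = 0.57

0.57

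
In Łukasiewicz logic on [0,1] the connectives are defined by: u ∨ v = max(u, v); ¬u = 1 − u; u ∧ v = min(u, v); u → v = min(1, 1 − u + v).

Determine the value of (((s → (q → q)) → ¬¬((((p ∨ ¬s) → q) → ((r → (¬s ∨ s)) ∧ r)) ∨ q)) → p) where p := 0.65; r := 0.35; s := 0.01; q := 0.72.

0.93

(q → q): min(1, 1 − 0.72 + 0.72) = 1
(s → (q → q)): min(1, 1 − 0.01 + 1) = 1
¬s: Łukasiewicz ¬ gives 1 − 0.01 = 0.99
(p ∨ ¬s) = max(0.65, 0.99) = 0.99
((p ∨ ¬s) → q): min(1, 1 − 0.99 + 0.72) = 0.73
¬s: Łukasiewicz ¬ gives 1 − 0.01 = 0.99
(¬s ∨ s) = max(0.99, 0.01) = 0.99
(r → (¬s ∨ s)): min(1, 1 − 0.35 + 0.99) = 1
((r → (¬s ∨ s)) ∧ r) = min(1, 0.35) = 0.35
(((p ∨ ¬s) → q) → ((r → (¬s ∨ s)) ∧ r)): min(1, 1 − 0.73 + 0.35) = 0.62
((((p ∨ ¬s) → q) → ((r → (¬s ∨ s)) ∧ r)) ∨ q) = max(0.62, 0.72) = 0.72
¬((((p ∨ ¬s) → q) → ((r → (¬s ∨ s)) ∧ r)) ∨ q): Łukasiewicz ¬ gives 1 − 0.72 = 0.28
¬¬((((p ∨ ¬s) → q) → ((r → (¬s ∨ s)) ∧ r)) ∨ q): Łukasiewicz ¬ gives 1 − 0.28 = 0.72
((s → (q → q)) → ¬¬((((p ∨ ¬s) → q) → ((r → (¬s ∨ s)) ∧ r)) ∨ q)): min(1, 1 − 1 + 0.72) = 0.72
(((s → (q → q)) → ¬¬((((p ∨ ¬s) → q) → ((r → (¬s ∨ s)) ∧ r)) ∨ q)) → p): min(1, 1 − 0.72 + 0.65) = 0.93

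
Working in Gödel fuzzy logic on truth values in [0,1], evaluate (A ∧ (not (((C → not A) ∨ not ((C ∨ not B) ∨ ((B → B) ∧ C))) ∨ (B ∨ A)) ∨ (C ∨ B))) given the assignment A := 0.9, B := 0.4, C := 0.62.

not A: Gödel ¬ of 0.9 = 0 (operand ≠ 0)
(C → not A): 0.62 > 0, so result = 0
not B: Gödel ¬ of 0.4 = 0 (operand ≠ 0)
(C ∨ not B) = max(0.62, 0) = 0.62
(B → B): 0.4 ≤ 0.4, so result = 1
((B → B) ∧ C) = min(1, 0.62) = 0.62
((C ∨ not B) ∨ ((B → B) ∧ C)) = max(0.62, 0.62) = 0.62
not ((C ∨ not B) ∨ ((B → B) ∧ C)): Gödel ¬ of 0.62 = 0 (operand ≠ 0)
((C → not A) ∨ not ((C ∨ not B) ∨ ((B → B) ∧ C))) = max(0, 0) = 0
(B ∨ A) = max(0.4, 0.9) = 0.9
(((C → not A) ∨ not ((C ∨ not B) ∨ ((B → B) ∧ C))) ∨ (B ∨ A)) = max(0, 0.9) = 0.9
not (((C → not A) ∨ not ((C ∨ not B) ∨ ((B → B) ∧ C))) ∨ (B ∨ A)): Gödel ¬ of 0.9 = 0 (operand ≠ 0)
(C ∨ B) = max(0.62, 0.4) = 0.62
(not (((C → not A) ∨ not ((C ∨ not B) ∨ ((B → B) ∧ C))) ∨ (B ∨ A)) ∨ (C ∨ B)) = max(0, 0.62) = 0.62
(A ∧ (not (((C → not A) ∨ not ((C ∨ not B) ∨ ((B → B) ∧ C))) ∨ (B ∨ A)) ∨ (C ∨ B))) = min(0.9, 0.62) = 0.62

0.62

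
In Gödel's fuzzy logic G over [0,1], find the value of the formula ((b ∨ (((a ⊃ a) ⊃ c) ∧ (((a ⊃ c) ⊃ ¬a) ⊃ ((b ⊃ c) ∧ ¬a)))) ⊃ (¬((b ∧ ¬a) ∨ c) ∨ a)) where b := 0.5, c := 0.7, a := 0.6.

(a ⊃ a): 0.6 ≤ 0.6, so result = 1
((a ⊃ a) ⊃ c): 1 > 0.7, so result = 0.7
(a ⊃ c): 0.6 ≤ 0.7, so result = 1
¬a: Gödel ¬ of 0.6 = 0 (operand ≠ 0)
((a ⊃ c) ⊃ ¬a): 1 > 0, so result = 0
(b ⊃ c): 0.5 ≤ 0.7, so result = 1
¬a: Gödel ¬ of 0.6 = 0 (operand ≠ 0)
((b ⊃ c) ∧ ¬a) = min(1, 0) = 0
(((a ⊃ c) ⊃ ¬a) ⊃ ((b ⊃ c) ∧ ¬a)): 0 ≤ 0, so result = 1
(((a ⊃ a) ⊃ c) ∧ (((a ⊃ c) ⊃ ¬a) ⊃ ((b ⊃ c) ∧ ¬a))) = min(0.7, 1) = 0.7
(b ∨ (((a ⊃ a) ⊃ c) ∧ (((a ⊃ c) ⊃ ¬a) ⊃ ((b ⊃ c) ∧ ¬a)))) = max(0.5, 0.7) = 0.7
¬a: Gödel ¬ of 0.6 = 0 (operand ≠ 0)
(b ∧ ¬a) = min(0.5, 0) = 0
((b ∧ ¬a) ∨ c) = max(0, 0.7) = 0.7
¬((b ∧ ¬a) ∨ c): Gödel ¬ of 0.7 = 0 (operand ≠ 0)
(¬((b ∧ ¬a) ∨ c) ∨ a) = max(0, 0.6) = 0.6
((b ∨ (((a ⊃ a) ⊃ c) ∧ (((a ⊃ c) ⊃ ¬a) ⊃ ((b ⊃ c) ∧ ¬a)))) ⊃ (¬((b ∧ ¬a) ∨ c) ∨ a)): 0.7 > 0.6, so result = 0.6

0.60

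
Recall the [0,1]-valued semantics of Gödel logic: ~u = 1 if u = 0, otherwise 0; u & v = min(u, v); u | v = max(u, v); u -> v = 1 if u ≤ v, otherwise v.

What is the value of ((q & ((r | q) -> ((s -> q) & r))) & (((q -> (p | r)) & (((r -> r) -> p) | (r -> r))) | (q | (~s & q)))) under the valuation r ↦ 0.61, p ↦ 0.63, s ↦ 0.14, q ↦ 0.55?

0.55

(r | q) = max(0.61, 0.55) = 0.61
(s -> q): 0.14 ≤ 0.55, so result = 1
((s -> q) & r) = min(1, 0.61) = 0.61
((r | q) -> ((s -> q) & r)): 0.61 ≤ 0.61, so result = 1
(q & ((r | q) -> ((s -> q) & r))) = min(0.55, 1) = 0.55
(p | r) = max(0.63, 0.61) = 0.63
(q -> (p | r)): 0.55 ≤ 0.63, so result = 1
(r -> r): 0.61 ≤ 0.61, so result = 1
((r -> r) -> p): 1 > 0.63, so result = 0.63
(r -> r): 0.61 ≤ 0.61, so result = 1
(((r -> r) -> p) | (r -> r)) = max(0.63, 1) = 1
((q -> (p | r)) & (((r -> r) -> p) | (r -> r))) = min(1, 1) = 1
~s: Gödel ¬ of 0.14 = 0 (operand ≠ 0)
(~s & q) = min(0, 0.55) = 0
(q | (~s & q)) = max(0.55, 0) = 0.55
(((q -> (p | r)) & (((r -> r) -> p) | (r -> r))) | (q | (~s & q))) = max(1, 0.55) = 1
((q & ((r | q) -> ((s -> q) & r))) & (((q -> (p | r)) & (((r -> r) -> p) | (r -> r))) | (q | (~s & q)))) = min(0.55, 1) = 0.55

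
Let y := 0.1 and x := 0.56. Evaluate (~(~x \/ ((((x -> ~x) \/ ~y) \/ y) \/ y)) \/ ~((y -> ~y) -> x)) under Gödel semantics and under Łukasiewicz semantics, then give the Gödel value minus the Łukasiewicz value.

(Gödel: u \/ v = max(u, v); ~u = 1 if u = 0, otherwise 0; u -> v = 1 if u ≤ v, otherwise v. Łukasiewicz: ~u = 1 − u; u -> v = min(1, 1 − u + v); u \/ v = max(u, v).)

Gödel evaluation:
  ~x: Gödel ¬ of 0.56 = 0 (operand ≠ 0)
  ~x: Gödel ¬ of 0.56 = 0 (operand ≠ 0)
  (x -> ~x): 0.56 > 0, so result = 0
  ~y: Gödel ¬ of 0.1 = 0 (operand ≠ 0)
  ((x -> ~x) \/ ~y) = max(0, 0) = 0
  (((x -> ~x) \/ ~y) \/ y) = max(0, 0.1) = 0.1
  ((((x -> ~x) \/ ~y) \/ y) \/ y) = max(0.1, 0.1) = 0.1
  (~x \/ ((((x -> ~x) \/ ~y) \/ y) \/ y)) = max(0, 0.1) = 0.1
  ~(~x \/ ((((x -> ~x) \/ ~y) \/ y) \/ y)): Gödel ¬ of 0.1 = 0 (operand ≠ 0)
  ~y: Gödel ¬ of 0.1 = 0 (operand ≠ 0)
  (y -> ~y): 0.1 > 0, so result = 0
  ((y -> ~y) -> x): 0 ≤ 0.56, so result = 1
  ~((y -> ~y) -> x): Gödel ¬ of 1 = 0 (operand ≠ 0)
  (~(~x \/ ((((x -> ~x) \/ ~y) \/ y) \/ y)) \/ ~((y -> ~y) -> x)) = max(0, 0) = 0
  Gödel value = 0
Łukasiewicz evaluation:
  ~x: Łukasiewicz ¬ gives 1 − 0.56 = 0.44
  ~x: Łukasiewicz ¬ gives 1 − 0.56 = 0.44
  (x -> ~x): min(1, 1 − 0.56 + 0.44) = 0.88
  ~y: Łukasiewicz ¬ gives 1 − 0.1 = 0.9
  ((x -> ~x) \/ ~y) = max(0.88, 0.9) = 0.9
  (((x -> ~x) \/ ~y) \/ y) = max(0.9, 0.1) = 0.9
  ((((x -> ~x) \/ ~y) \/ y) \/ y) = max(0.9, 0.1) = 0.9
  (~x \/ ((((x -> ~x) \/ ~y) \/ y) \/ y)) = max(0.44, 0.9) = 0.9
  ~(~x \/ ((((x -> ~x) \/ ~y) \/ y) \/ y)): Łukasiewicz ¬ gives 1 − 0.9 = 0.1
  ~y: Łukasiewicz ¬ gives 1 − 0.1 = 0.9
  (y -> ~y): min(1, 1 − 0.1 + 0.9) = 1
  ((y -> ~y) -> x): min(1, 1 − 1 + 0.56) = 0.56
  ~((y -> ~y) -> x): Łukasiewicz ¬ gives 1 − 0.56 = 0.44
  (~(~x \/ ((((x -> ~x) \/ ~y) \/ y) \/ y)) \/ ~((y -> ~y) -> x)) = max(0.1, 0.44) = 0.44
  Łukasiewicz value = 0.44
Difference: 0 − 0.44 = -0.44

-0.44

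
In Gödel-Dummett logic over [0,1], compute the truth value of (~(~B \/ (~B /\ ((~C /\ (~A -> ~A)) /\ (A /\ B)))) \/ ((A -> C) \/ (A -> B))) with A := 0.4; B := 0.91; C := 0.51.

~B: Gödel ¬ of 0.91 = 0 (operand ≠ 0)
~B: Gödel ¬ of 0.91 = 0 (operand ≠ 0)
~C: Gödel ¬ of 0.51 = 0 (operand ≠ 0)
~A: Gödel ¬ of 0.4 = 0 (operand ≠ 0)
~A: Gödel ¬ of 0.4 = 0 (operand ≠ 0)
(~A -> ~A): 0 ≤ 0, so result = 1
(~C /\ (~A -> ~A)) = min(0, 1) = 0
(A /\ B) = min(0.4, 0.91) = 0.4
((~C /\ (~A -> ~A)) /\ (A /\ B)) = min(0, 0.4) = 0
(~B /\ ((~C /\ (~A -> ~A)) /\ (A /\ B))) = min(0, 0) = 0
(~B \/ (~B /\ ((~C /\ (~A -> ~A)) /\ (A /\ B)))) = max(0, 0) = 0
~(~B \/ (~B /\ ((~C /\ (~A -> ~A)) /\ (A /\ B)))): Gödel ¬ of 0 = 1 (operand is 0)
(A -> C): 0.4 ≤ 0.51, so result = 1
(A -> B): 0.4 ≤ 0.91, so result = 1
((A -> C) \/ (A -> B)) = max(1, 1) = 1
(~(~B \/ (~B /\ ((~C /\ (~A -> ~A)) /\ (A /\ B)))) \/ ((A -> C) \/ (A -> B))) = max(1, 1) = 1

1.00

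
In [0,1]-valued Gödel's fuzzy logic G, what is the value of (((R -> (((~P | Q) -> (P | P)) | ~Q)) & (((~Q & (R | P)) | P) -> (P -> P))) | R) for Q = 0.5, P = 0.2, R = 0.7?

~P: Gödel ¬ of 0.2 = 0 (operand ≠ 0)
(~P | Q) = max(0, 0.5) = 0.5
(P | P) = max(0.2, 0.2) = 0.2
((~P | Q) -> (P | P)): 0.5 > 0.2, so result = 0.2
~Q: Gödel ¬ of 0.5 = 0 (operand ≠ 0)
(((~P | Q) -> (P | P)) | ~Q) = max(0.2, 0) = 0.2
(R -> (((~P | Q) -> (P | P)) | ~Q)): 0.7 > 0.2, so result = 0.2
~Q: Gödel ¬ of 0.5 = 0 (operand ≠ 0)
(R | P) = max(0.7, 0.2) = 0.7
(~Q & (R | P)) = min(0, 0.7) = 0
((~Q & (R | P)) | P) = max(0, 0.2) = 0.2
(P -> P): 0.2 ≤ 0.2, so result = 1
(((~Q & (R | P)) | P) -> (P -> P)): 0.2 ≤ 1, so result = 1
((R -> (((~P | Q) -> (P | P)) | ~Q)) & (((~Q & (R | P)) | P) -> (P -> P))) = min(0.2, 1) = 0.2
(((R -> (((~P | Q) -> (P | P)) | ~Q)) & (((~Q & (R | P)) | P) -> (P -> P))) | R) = max(0.2, 0.7) = 0.7

0.70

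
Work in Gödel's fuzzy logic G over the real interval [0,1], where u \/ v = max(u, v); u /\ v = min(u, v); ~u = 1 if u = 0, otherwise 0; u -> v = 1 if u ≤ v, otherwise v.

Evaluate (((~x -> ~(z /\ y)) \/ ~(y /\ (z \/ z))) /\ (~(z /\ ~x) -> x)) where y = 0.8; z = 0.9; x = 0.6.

~x: Gödel ¬ of 0.6 = 0 (operand ≠ 0)
(z /\ y) = min(0.9, 0.8) = 0.8
~(z /\ y): Gödel ¬ of 0.8 = 0 (operand ≠ 0)
(~x -> ~(z /\ y)): 0 ≤ 0, so result = 1
(z \/ z) = max(0.9, 0.9) = 0.9
(y /\ (z \/ z)) = min(0.8, 0.9) = 0.8
~(y /\ (z \/ z)): Gödel ¬ of 0.8 = 0 (operand ≠ 0)
((~x -> ~(z /\ y)) \/ ~(y /\ (z \/ z))) = max(1, 0) = 1
~x: Gödel ¬ of 0.6 = 0 (operand ≠ 0)
(z /\ ~x) = min(0.9, 0) = 0
~(z /\ ~x): Gödel ¬ of 0 = 1 (operand is 0)
(~(z /\ ~x) -> x): 1 > 0.6, so result = 0.6
(((~x -> ~(z /\ y)) \/ ~(y /\ (z \/ z))) /\ (~(z /\ ~x) -> x)) = min(1, 0.6) = 0.6

0.60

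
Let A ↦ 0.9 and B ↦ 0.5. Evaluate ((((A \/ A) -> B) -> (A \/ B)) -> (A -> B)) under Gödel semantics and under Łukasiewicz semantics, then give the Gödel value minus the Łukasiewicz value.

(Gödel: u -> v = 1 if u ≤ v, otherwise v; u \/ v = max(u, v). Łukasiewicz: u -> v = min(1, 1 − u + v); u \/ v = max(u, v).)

Gödel evaluation:
  (A \/ A) = max(0.9, 0.9) = 0.9
  ((A \/ A) -> B): 0.9 > 0.5, so result = 0.5
  (A \/ B) = max(0.9, 0.5) = 0.9
  (((A \/ A) -> B) -> (A \/ B)): 0.5 ≤ 0.9, so result = 1
  (A -> B): 0.9 > 0.5, so result = 0.5
  ((((A \/ A) -> B) -> (A \/ B)) -> (A -> B)): 1 > 0.5, so result = 0.5
  Gödel value = 0.5
Łukasiewicz evaluation:
  (A \/ A) = max(0.9, 0.9) = 0.9
  ((A \/ A) -> B): min(1, 1 − 0.9 + 0.5) = 0.6
  (A \/ B) = max(0.9, 0.5) = 0.9
  (((A \/ A) -> B) -> (A \/ B)): min(1, 1 − 0.6 + 0.9) = 1
  (A -> B): min(1, 1 − 0.9 + 0.5) = 0.6
  ((((A \/ A) -> B) -> (A \/ B)) -> (A -> B)): min(1, 1 − 1 + 0.6) = 0.6
  Łukasiewicz value = 0.6
Difference: 0.5 − 0.6 = -0.10

-0.10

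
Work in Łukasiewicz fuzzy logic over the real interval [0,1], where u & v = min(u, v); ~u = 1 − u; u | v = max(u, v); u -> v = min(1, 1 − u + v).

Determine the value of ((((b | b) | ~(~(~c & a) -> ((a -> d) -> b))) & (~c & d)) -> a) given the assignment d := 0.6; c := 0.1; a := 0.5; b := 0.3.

1.00

(b | b) = max(0.3, 0.3) = 0.3
~c: Łukasiewicz ¬ gives 1 − 0.1 = 0.9
(~c & a) = min(0.9, 0.5) = 0.5
~(~c & a): Łukasiewicz ¬ gives 1 − 0.5 = 0.5
(a -> d): min(1, 1 − 0.5 + 0.6) = 1
((a -> d) -> b): min(1, 1 − 1 + 0.3) = 0.3
(~(~c & a) -> ((a -> d) -> b)): min(1, 1 − 0.5 + 0.3) = 0.8
~(~(~c & a) -> ((a -> d) -> b)): Łukasiewicz ¬ gives 1 − 0.8 = 0.2
((b | b) | ~(~(~c & a) -> ((a -> d) -> b))) = max(0.3, 0.2) = 0.3
~c: Łukasiewicz ¬ gives 1 − 0.1 = 0.9
(~c & d) = min(0.9, 0.6) = 0.6
(((b | b) | ~(~(~c & a) -> ((a -> d) -> b))) & (~c & d)) = min(0.3, 0.6) = 0.3
((((b | b) | ~(~(~c & a) -> ((a -> d) -> b))) & (~c & d)) -> a): min(1, 1 − 0.3 + 0.5) = 1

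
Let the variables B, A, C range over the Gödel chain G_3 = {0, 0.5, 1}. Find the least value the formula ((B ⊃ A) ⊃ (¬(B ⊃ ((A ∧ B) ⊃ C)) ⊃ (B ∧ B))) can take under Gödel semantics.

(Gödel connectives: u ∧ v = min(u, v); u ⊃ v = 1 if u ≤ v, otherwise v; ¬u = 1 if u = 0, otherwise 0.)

0.50

The minimum is attained at B = 0.5, A = 0.5, C = 0:
  (B ⊃ A): 0.5 ≤ 0.5, so result = 1
  (A ∧ B) = min(0.5, 0.5) = 0.5
  ((A ∧ B) ⊃ C): 0.5 > 0, so result = 0
  (B ⊃ ((A ∧ B) ⊃ C)): 0.5 > 0, so result = 0
  ¬(B ⊃ ((A ∧ B) ⊃ C)): Gödel ¬ of 0 = 1 (operand is 0)
  (B ∧ B) = min(0.5, 0.5) = 0.5
  (¬(B ⊃ ((A ∧ B) ⊃ C)) ⊃ (B ∧ B)): 1 > 0.5, so result = 0.5
  ((B ⊃ A) ⊃ (¬(B ⊃ ((A ∧ B) ⊃ C)) ⊃ (B ∧ B))): 1 > 0.5, so result = 0.5
Checking all 27 assignments confirms none give a value below 0.50.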